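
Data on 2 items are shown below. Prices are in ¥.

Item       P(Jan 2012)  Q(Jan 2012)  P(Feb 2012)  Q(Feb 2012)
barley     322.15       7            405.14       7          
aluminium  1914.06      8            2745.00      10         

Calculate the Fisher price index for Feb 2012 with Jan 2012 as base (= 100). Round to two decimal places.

Laspeyres component (base-period weights):
ΣP(Feb 2012)Q(Jan 2012) = 405.14×7 + 2745.00×8 = 2835.98 + 21960 = 24795.98
ΣP(Jan 2012)Q(Jan 2012) = 322.15×7 + 1914.06×8 = 2255.05 + 15312.48 = 17567.53
L = 24795.98 / 17567.53 × 100 = 141.1466
Paasche component (current-period weights):
ΣP(Feb 2012)Q(Feb 2012) = 405.14×7 + 2745.00×10 = 2835.98 + 27450 = 30285.98
ΣP(Jan 2012)Q(Feb 2012) = 322.15×7 + 1914.06×10 = 2255.05 + 19140.6 = 21395.65
P = 30285.98 / 21395.65 × 100 = 141.5520
Fisher = √(L × P) = √(141.1466 × 141.5520) = 141.3492

141.35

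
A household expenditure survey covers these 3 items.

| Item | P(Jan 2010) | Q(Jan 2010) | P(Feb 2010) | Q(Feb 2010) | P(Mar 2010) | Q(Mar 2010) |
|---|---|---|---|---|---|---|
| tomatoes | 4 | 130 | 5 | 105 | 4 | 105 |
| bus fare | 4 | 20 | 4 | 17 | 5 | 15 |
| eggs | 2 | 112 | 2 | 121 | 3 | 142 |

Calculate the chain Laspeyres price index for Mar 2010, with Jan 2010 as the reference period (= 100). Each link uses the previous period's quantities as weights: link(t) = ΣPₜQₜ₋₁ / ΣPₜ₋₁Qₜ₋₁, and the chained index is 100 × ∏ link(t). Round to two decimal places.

120.35

Link Jan 2010→Feb 2010:
ΣP(Feb 2010)Q(Jan 2010) = 5×130 + 4×20 + 2×112 = 650 + 80 + 224 = 954
ΣP(Jan 2010)Q(Jan 2010) = 4×130 + 4×20 + 2×112 = 520 + 80 + 224 = 824
link = 954/824 = 1.157767
Link Feb 2010→Mar 2010:
ΣP(Mar 2010)Q(Feb 2010) = 4×105 + 5×17 + 3×121 = 420 + 85 + 363 = 868
ΣP(Feb 2010)Q(Feb 2010) = 5×105 + 4×17 + 2×121 = 525 + 68 + 242 = 835
link = 868/835 = 1.039521
Chained index = 100 × 1.157767 × 1.039521 = 120.3523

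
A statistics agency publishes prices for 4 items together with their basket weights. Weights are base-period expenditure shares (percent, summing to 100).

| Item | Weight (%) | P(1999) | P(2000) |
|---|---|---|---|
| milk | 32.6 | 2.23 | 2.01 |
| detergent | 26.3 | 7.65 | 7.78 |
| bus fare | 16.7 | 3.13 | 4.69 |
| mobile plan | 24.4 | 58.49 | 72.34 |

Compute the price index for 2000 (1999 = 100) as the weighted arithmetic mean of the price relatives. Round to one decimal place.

milk: 32.6 × (2.01/2.23) = 32.6 × 0.901345 = 29.3839
detergent: 26.3 × (7.78/7.65) = 26.3 × 1.016993 = 26.7469
bus fare: 16.7 × (4.69/3.13) = 16.7 × 1.498403 = 25.0233
mobile plan: 24.4 × (72.34/58.49) = 24.4 × 1.236793 = 30.1777
Index = Σ wᵢ·(p₁ᵢ/p₀ᵢ) = 29.3839 + 26.7469 + 25.0233 + 30.1777 = 111.3318

111.3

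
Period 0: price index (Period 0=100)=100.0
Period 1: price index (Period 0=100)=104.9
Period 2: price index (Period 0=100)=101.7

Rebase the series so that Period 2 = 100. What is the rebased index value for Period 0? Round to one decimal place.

Rebased(Period 0) = 100.0 / 101.7 × 100 = 98.3284

98.3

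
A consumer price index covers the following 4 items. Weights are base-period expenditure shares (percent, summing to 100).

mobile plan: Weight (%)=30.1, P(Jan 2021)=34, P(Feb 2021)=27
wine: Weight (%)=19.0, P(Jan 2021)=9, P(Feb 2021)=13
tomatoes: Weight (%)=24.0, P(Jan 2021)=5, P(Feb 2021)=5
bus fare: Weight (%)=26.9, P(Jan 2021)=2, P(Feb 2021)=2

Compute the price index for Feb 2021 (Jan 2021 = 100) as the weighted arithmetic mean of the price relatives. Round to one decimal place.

mobile plan: 30.1 × (27/34) = 30.1 × 0.794118 = 23.9029
wine: 19.0 × (13/9) = 19.0 × 1.444444 = 27.4444
tomatoes: 24.0 × (5/5) = 24.0 × 1.000000 = 24.0000
bus fare: 26.9 × (2/2) = 26.9 × 1.000000 = 26.9000
Index = Σ wᵢ·(p₁ᵢ/p₀ᵢ) = 23.9029 + 27.4444 + 24.0000 + 26.9000 = 102.2474

102.2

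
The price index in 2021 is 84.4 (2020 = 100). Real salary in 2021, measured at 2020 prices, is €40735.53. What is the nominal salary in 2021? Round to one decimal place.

Nominal = Real × (Index/100) = 40735.53 × (84.4/100)
        = 40735.53 × 0.844 = 34380.7873

34380.8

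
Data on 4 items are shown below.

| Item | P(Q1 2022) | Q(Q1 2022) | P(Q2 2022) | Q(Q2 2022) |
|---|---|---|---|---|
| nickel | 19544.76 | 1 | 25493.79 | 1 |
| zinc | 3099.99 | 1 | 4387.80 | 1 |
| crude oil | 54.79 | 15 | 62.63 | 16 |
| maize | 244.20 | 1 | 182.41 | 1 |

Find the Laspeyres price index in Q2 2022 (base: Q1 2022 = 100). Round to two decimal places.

Laspeyres price index uses base-period quantities as weights.
ΣP(Q2 2022)·Q(Q1 2022) = 25493.79×1 + 4387.80×1 + 62.63×15 + 182.41×1 = 25493.79 + 4387.8 + 939.45 + 182.41 = 31003.45
ΣP(Q1 2022)·Q(Q1 2022) = 19544.76×1 + 3099.99×1 + 54.79×15 + 244.20×1 = 19544.76 + 3099.99 + 821.85 + 244.2 = 23710.8
Index = 31003.45 / 23710.8 × 100 = 130.7567

130.76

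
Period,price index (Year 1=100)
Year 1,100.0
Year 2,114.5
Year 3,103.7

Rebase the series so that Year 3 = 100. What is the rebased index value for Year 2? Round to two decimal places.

Rebased(Year 2) = 114.5 / 103.7 × 100 = 110.4147

110.41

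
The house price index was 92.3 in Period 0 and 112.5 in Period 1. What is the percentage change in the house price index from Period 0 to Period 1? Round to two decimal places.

21.89%

Change = (112.5 − 92.3) / 92.3 × 100
       = 20.2 / 92.3 × 100 = 21.8852%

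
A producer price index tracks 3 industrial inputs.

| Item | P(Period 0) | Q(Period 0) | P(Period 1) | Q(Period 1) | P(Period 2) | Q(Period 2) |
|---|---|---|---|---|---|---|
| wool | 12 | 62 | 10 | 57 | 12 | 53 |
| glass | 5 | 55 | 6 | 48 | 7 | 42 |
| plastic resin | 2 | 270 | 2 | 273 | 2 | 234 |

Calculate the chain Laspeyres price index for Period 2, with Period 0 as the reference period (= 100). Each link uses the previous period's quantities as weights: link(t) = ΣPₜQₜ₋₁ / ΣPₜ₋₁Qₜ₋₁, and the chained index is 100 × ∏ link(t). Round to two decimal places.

Link Period 0→Period 1:
ΣP(Period 1)Q(Period 0) = 10×62 + 6×55 + 2×270 = 620 + 330 + 540 = 1490
ΣP(Period 0)Q(Period 0) = 12×62 + 5×55 + 2×270 = 744 + 275 + 540 = 1559
link = 1490/1559 = 0.955741
Link Period 1→Period 2:
ΣP(Period 2)Q(Period 1) = 12×57 + 7×48 + 2×273 = 684 + 336 + 546 = 1566
ΣP(Period 1)Q(Period 1) = 10×57 + 6×48 + 2×273 = 570 + 288 + 546 = 1404
link = 1566/1404 = 1.115385
Chained index = 100 × 0.955741 × 1.115385 = 106.6019

106.60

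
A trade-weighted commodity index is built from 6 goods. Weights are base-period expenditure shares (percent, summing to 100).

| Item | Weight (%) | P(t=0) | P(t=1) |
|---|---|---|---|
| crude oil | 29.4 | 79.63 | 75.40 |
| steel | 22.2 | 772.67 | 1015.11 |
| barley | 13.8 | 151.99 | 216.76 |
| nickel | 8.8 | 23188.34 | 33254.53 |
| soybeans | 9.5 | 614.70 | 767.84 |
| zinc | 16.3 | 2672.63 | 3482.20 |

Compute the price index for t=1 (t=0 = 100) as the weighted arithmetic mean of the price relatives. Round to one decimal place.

crude oil: 29.4 × (75.40/79.63) = 29.4 × 0.946879 = 27.8383
steel: 22.2 × (1015.11/772.67) = 22.2 × 1.313769 = 29.1657
barley: 13.8 × (216.76/151.99) = 13.8 × 1.426146 = 19.6808
nickel: 8.8 × (33254.53/23188.34) = 8.8 × 1.434106 = 12.6201
soybeans: 9.5 × (767.84/614.70) = 9.5 × 1.249130 = 11.8667
zinc: 16.3 × (3482.20/2672.63) = 16.3 × 1.302911 = 21.2375
Index = Σ wᵢ·(p₁ᵢ/p₀ᵢ) = 27.8383 + 29.1657 + 19.6808 + 12.6201 + 11.8667 + 21.2375 = 122.4091

122.4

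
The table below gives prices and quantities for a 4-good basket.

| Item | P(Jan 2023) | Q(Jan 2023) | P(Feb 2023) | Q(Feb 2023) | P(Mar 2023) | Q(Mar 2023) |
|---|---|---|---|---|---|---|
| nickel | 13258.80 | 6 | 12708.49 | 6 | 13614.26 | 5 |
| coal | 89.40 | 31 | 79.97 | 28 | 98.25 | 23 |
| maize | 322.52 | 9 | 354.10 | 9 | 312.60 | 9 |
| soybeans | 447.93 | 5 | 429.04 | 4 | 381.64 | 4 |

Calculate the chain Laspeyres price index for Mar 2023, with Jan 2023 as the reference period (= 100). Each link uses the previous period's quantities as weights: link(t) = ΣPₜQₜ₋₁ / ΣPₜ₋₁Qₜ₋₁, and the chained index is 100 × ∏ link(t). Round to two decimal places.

Link Jan 2023→Feb 2023:
ΣP(Feb 2023)Q(Jan 2023) = 12708.49×6 + 79.97×31 + 354.10×9 + 429.04×5 = 76250.94 + 2479.07 + 3186.9 + 2145.2 = 84062.11
ΣP(Jan 2023)Q(Jan 2023) = 13258.80×6 + 89.40×31 + 322.52×9 + 447.93×5 = 79552.8 + 2771.4 + 2902.68 + 2239.65 = 87466.53
link = 84062.11/87466.53 = 0.961077
Link Feb 2023→Mar 2023:
ΣP(Mar 2023)Q(Feb 2023) = 13614.26×6 + 98.25×28 + 312.60×9 + 381.64×4 = 81685.56 + 2751 + 2813.4 + 1526.56 = 88776.52
ΣP(Feb 2023)Q(Feb 2023) = 12708.49×6 + 79.97×28 + 354.10×9 + 429.04×4 = 76250.94 + 2239.16 + 3186.9 + 1716.16 = 83393.16
link = 88776.52/83393.16 = 1.064554
Chained index = 100 × 0.961077 × 1.064554 = 102.3119

102.31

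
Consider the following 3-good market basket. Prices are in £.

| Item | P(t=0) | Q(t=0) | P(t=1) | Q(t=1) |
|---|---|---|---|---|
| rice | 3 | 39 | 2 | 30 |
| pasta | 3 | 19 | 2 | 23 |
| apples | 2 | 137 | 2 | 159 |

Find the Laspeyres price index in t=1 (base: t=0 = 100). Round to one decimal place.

Laspeyres price index uses base-period quantities as weights.
ΣP(t=1)·Q(t=0) = 2×39 + 2×19 + 2×137 = 78 + 38 + 274 = 390
ΣP(t=0)·Q(t=0) = 3×39 + 3×19 + 2×137 = 117 + 57 + 274 = 448
Index = 390 / 448 × 100 = 87.0536

87.1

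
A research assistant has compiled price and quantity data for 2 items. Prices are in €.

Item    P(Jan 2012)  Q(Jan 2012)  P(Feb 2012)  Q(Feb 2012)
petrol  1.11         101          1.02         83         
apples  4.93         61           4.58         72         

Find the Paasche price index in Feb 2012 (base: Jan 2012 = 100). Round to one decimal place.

92.7

Paasche price index uses current-period quantities as weights.
ΣP(Feb 2012)·Q(Feb 2012) = 1.02×83 + 4.58×72 = 84.66 + 329.76 = 414.42
ΣP(Jan 2012)·Q(Feb 2012) = 1.11×83 + 4.93×72 = 92.13 + 354.96 = 447.09
Index = 414.42 / 447.09 × 100 = 92.6927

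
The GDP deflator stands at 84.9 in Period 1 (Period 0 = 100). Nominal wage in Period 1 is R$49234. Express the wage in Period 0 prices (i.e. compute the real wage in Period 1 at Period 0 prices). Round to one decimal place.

57990.6

Real = Nominal ÷ (Index/100) = 49234 ÷ (84.9/100)
     = 49234 ÷ 0.849 = 57990.5771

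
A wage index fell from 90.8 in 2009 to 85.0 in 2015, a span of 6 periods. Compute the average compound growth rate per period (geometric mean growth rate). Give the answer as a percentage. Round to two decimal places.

Growth factor = (85.0/90.8)^(1/6) = (0.936123)^(1/6) = 0.989059
Growth rate = 0.989059 − 1 = -0.010941 = -1.0941%

-1.09%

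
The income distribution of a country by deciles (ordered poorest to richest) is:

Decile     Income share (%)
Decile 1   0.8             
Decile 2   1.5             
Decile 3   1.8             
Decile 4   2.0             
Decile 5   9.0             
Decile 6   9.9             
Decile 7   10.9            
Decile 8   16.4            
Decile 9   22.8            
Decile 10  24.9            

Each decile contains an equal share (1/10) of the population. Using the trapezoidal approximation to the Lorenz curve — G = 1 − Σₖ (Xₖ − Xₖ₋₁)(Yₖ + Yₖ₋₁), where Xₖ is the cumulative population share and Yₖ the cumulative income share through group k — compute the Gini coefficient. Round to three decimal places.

0.467

Cumulative income shares Yₖ: 0.0080, 0.0230, 0.0410, 0.0610, 0.1510, 0.2500, 0.3590, 0.5230, 0.7510, 1.0000
Σ (Xₖ−Xₖ₋₁)(Yₖ+Yₖ₋₁) = (1/10)(0.0080+0.0000) + (1/10)(0.0230+0.0080) + (1/10)(0.0410+0.0230) + (1/10)(0.0610+0.0410) + (1/10)(0.1510+0.0610) + (1/10)(0.2500+0.1510) + (1/10)(0.3590+0.2500) + (1/10)(0.5230+0.3590) + (1/10)(0.7510+0.5230) + (1/10)(1.0000+0.7510)
  = 0.0008 + 0.0031 + 0.0064 + 0.0102 + 0.0212 + 0.0401 + 0.0609 + 0.0882 + 0.1274 + 0.1751 = 0.5334
G = 1 − 0.5334 = 0.4666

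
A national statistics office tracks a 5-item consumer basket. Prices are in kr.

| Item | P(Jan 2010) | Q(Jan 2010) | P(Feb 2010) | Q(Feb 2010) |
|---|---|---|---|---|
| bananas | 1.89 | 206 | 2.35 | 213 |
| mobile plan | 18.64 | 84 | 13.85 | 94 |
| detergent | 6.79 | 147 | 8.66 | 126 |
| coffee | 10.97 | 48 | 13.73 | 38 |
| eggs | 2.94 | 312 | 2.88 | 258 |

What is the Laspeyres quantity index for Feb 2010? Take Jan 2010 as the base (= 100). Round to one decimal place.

Laspeyres quantity index uses base-period prices as weights.
ΣP(Jan 2010)·Q(Feb 2010) = 1.89×213 + 18.64×94 + 6.79×126 + 10.97×38 + 2.94×258 = 402.57 + 1752.16 + 855.54 + 416.86 + 758.52 = 4185.65
ΣP(Jan 2010)·Q(Jan 2010) = 1.89×206 + 18.64×84 + 6.79×147 + 10.97×48 + 2.94×312 = 389.34 + 1565.76 + 998.13 + 526.56 + 917.28 = 4397.07
Index = 4185.65 / 4397.07 × 100 = 95.1918

95.2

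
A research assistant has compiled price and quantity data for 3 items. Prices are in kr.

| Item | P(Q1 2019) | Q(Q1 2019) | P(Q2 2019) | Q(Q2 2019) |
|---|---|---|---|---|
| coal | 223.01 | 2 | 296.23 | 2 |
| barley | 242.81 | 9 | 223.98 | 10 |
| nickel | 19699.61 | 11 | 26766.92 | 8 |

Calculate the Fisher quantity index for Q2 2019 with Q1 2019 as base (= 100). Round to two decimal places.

73.10

Laspeyres component (base-period weights):
ΣP(Q1 2019)Q(Q2 2019) = 223.01×2 + 242.81×10 + 19699.61×8 = 446.02 + 2428.1 + 157596.88 = 160471
ΣP(Q1 2019)Q(Q1 2019) = 223.01×2 + 242.81×9 + 19699.61×11 = 446.02 + 2185.29 + 216695.71 = 219327.02
L = 160471 / 219327.02 × 100 = 73.1652
Paasche component (current-period weights):
ΣP(Q2 2019)Q(Q2 2019) = 296.23×2 + 223.98×10 + 26766.92×8 = 592.46 + 2239.8 + 214135.36 = 216967.62
ΣP(Q2 2019)Q(Q1 2019) = 296.23×2 + 223.98×9 + 26766.92×11 = 592.46 + 2015.82 + 294436.12 = 297044.4
P = 216967.62 / 297044.4 × 100 = 73.0422
Fisher = √(L × P) = √(73.1652 × 73.0422) = 73.1036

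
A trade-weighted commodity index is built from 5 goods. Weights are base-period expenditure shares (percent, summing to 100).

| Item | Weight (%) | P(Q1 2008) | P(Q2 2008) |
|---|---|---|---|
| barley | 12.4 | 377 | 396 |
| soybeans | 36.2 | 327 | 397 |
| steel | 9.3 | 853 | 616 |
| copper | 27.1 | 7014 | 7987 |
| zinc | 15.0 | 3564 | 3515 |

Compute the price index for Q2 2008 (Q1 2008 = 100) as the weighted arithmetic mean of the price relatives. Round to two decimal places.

barley: 12.4 × (396/377) = 12.4 × 1.050398 = 13.0249
soybeans: 36.2 × (397/327) = 36.2 × 1.214067 = 43.9492
steel: 9.3 × (616/853) = 9.3 × 0.722157 = 6.7161
copper: 27.1 × (7987/7014) = 27.1 × 1.138723 = 30.8594
zinc: 15.0 × (3515/3564) = 15.0 × 0.986251 = 14.7938
Index = Σ wᵢ·(p₁ᵢ/p₀ᵢ) = 13.0249 + 43.9492 + 6.7161 + 30.8594 + 14.7938 = 109.3434

109.34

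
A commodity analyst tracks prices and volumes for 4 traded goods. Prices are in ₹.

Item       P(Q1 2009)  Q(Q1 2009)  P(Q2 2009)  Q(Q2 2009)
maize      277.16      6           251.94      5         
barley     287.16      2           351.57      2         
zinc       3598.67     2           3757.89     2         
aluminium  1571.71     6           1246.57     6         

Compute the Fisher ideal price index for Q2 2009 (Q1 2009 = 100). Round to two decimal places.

Laspeyres component (base-period weights):
ΣP(Q2 2009)Q(Q1 2009) = 251.94×6 + 351.57×2 + 3757.89×2 + 1246.57×6 = 1511.64 + 703.14 + 7515.78 + 7479.42 = 17209.98
ΣP(Q1 2009)Q(Q1 2009) = 277.16×6 + 287.16×2 + 3598.67×2 + 1571.71×6 = 1662.96 + 574.32 + 7197.34 + 9430.26 = 18864.88
L = 17209.98 / 18864.88 × 100 = 91.2276
Paasche component (current-period weights):
ΣP(Q2 2009)Q(Q2 2009) = 251.94×5 + 351.57×2 + 3757.89×2 + 1246.57×6 = 1259.7 + 703.14 + 7515.78 + 7479.42 = 16958.04
ΣP(Q1 2009)Q(Q2 2009) = 277.16×5 + 287.16×2 + 3598.67×2 + 1571.71×6 = 1385.8 + 574.32 + 7197.34 + 9430.26 = 18587.72
P = 16958.04 / 18587.72 × 100 = 91.2325
Fisher = √(L × P) = √(91.2276 × 91.2325) = 91.2301

91.23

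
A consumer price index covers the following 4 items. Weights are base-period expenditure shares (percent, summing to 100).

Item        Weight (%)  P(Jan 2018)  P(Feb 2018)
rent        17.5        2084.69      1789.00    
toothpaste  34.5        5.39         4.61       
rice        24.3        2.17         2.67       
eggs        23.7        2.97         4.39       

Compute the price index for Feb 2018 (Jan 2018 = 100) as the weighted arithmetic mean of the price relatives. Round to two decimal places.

rent: 17.5 × (1789.00/2084.69) = 17.5 × 0.858161 = 15.0178
toothpaste: 34.5 × (4.61/5.39) = 34.5 × 0.855288 = 29.5074
rice: 24.3 × (2.67/2.17) = 24.3 × 1.230415 = 29.8991
eggs: 23.7 × (4.39/2.97) = 23.7 × 1.478114 = 35.0313
Index = Σ wᵢ·(p₁ᵢ/p₀ᵢ) = 15.0178 + 29.5074 + 29.8991 + 35.0313 = 109.4556

109.46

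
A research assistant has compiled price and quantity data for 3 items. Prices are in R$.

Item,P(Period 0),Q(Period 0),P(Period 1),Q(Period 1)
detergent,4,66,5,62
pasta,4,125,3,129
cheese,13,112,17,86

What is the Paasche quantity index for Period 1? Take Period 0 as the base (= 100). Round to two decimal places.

Paasche quantity index uses current-period prices as weights.
ΣP(Period 1)·Q(Period 1) = 5×62 + 3×129 + 17×86 = 310 + 387 + 1462 = 2159
ΣP(Period 1)·Q(Period 0) = 5×66 + 3×125 + 17×112 = 330 + 375 + 1904 = 2609
Index = 2159 / 2609 × 100 = 82.7520

82.75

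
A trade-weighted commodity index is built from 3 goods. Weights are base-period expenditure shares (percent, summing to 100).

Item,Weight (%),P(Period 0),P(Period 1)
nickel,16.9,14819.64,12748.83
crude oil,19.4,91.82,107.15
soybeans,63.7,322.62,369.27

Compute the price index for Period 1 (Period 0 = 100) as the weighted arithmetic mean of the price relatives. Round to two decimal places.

110.09

nickel: 16.9 × (12748.83/14819.64) = 16.9 × 0.860266 = 14.5385
crude oil: 19.4 × (107.15/91.82) = 19.4 × 1.166957 = 22.6390
soybeans: 63.7 × (369.27/322.62) = 63.7 × 1.144597 = 72.9109
Index = Σ wᵢ·(p₁ᵢ/p₀ᵢ) = 14.5385 + 22.6390 + 72.9109 = 110.0883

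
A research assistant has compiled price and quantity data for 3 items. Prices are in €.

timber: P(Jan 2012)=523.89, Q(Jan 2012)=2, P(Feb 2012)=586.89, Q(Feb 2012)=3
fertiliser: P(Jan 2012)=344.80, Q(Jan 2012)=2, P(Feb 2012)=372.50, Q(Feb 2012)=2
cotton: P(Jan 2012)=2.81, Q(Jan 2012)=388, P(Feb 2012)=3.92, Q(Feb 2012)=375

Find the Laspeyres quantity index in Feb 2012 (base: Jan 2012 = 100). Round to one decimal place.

117.2

Laspeyres quantity index uses base-period prices as weights.
ΣP(Jan 2012)·Q(Feb 2012) = 523.89×3 + 344.80×2 + 2.81×375 = 1571.67 + 689.6 + 1053.75 = 3315.02
ΣP(Jan 2012)·Q(Jan 2012) = 523.89×2 + 344.80×2 + 2.81×388 = 1047.78 + 689.6 + 1090.28 = 2827.66
Index = 3315.02 / 2827.66 × 100 = 117.2355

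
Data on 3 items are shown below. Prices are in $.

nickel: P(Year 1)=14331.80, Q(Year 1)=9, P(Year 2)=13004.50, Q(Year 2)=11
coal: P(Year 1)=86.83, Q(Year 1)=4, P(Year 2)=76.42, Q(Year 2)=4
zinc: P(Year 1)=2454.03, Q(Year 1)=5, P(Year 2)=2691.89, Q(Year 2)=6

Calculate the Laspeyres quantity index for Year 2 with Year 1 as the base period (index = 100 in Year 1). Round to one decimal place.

122.0

Laspeyres quantity index uses base-period prices as weights.
ΣP(Year 1)·Q(Year 2) = 14331.80×11 + 86.83×4 + 2454.03×6 = 157649.8 + 347.32 + 14724.18 = 172721.3
ΣP(Year 1)·Q(Year 1) = 14331.80×9 + 86.83×4 + 2454.03×5 = 128986.2 + 347.32 + 12270.15 = 141603.67
Index = 172721.3 / 141603.67 × 100 = 121.9752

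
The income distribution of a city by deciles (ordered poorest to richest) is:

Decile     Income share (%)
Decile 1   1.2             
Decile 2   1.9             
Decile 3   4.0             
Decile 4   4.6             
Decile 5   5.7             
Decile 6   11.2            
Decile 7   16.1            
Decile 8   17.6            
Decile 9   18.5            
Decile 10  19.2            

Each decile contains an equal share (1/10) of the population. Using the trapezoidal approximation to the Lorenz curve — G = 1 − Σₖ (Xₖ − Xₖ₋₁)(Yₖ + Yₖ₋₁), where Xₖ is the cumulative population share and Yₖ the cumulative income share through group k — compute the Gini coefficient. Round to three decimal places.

0.386

Cumulative income shares Yₖ: 0.0120, 0.0310, 0.0710, 0.1170, 0.1740, 0.2860, 0.4470, 0.6230, 0.8080, 1.0000
Σ (Xₖ−Xₖ₋₁)(Yₖ+Yₖ₋₁) = (1/10)(0.0120+0.0000) + (1/10)(0.0310+0.0120) + (1/10)(0.0710+0.0310) + (1/10)(0.1170+0.0710) + (1/10)(0.1740+0.1170) + (1/10)(0.2860+0.1740) + (1/10)(0.4470+0.2860) + (1/10)(0.6230+0.4470) + (1/10)(0.8080+0.6230) + (1/10)(1.0000+0.8080)
  = 0.0012 + 0.0043 + 0.0102 + 0.0188 + 0.0291 + 0.0460 + 0.0733 + 0.1070 + 0.1431 + 0.1808 = 0.6138
G = 1 − 0.6138 = 0.3862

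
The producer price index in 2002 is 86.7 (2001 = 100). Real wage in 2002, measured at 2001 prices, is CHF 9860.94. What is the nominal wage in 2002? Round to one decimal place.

Nominal = Real × (Index/100) = 9860.94 × (86.7/100)
        = 9860.94 × 0.867 = 8549.4350

8549.4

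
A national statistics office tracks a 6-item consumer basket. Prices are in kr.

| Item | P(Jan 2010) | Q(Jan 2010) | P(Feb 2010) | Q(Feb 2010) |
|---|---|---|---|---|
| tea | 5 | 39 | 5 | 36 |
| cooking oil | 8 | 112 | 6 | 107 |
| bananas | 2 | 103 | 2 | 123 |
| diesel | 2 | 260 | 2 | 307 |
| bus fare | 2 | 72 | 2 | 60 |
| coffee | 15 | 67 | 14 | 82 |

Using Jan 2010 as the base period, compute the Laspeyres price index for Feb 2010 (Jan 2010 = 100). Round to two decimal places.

Laspeyres price index uses base-period quantities as weights.
ΣP(Feb 2010)·Q(Jan 2010) = 5×39 + 6×112 + 2×103 + 2×260 + 2×72 + 14×67 = 195 + 672 + 206 + 520 + 144 + 938 = 2675
ΣP(Jan 2010)·Q(Jan 2010) = 5×39 + 8×112 + 2×103 + 2×260 + 2×72 + 15×67 = 195 + 896 + 206 + 520 + 144 + 1005 = 2966
Index = 2675 / 2966 × 100 = 90.1888

90.19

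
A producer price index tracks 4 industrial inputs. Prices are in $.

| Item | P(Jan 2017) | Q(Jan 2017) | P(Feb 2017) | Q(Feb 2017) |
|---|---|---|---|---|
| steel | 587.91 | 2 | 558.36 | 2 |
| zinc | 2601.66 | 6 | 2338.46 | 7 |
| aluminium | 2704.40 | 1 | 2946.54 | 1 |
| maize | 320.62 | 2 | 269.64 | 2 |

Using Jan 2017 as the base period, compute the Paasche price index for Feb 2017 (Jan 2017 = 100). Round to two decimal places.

Paasche price index uses current-period quantities as weights.
ΣP(Feb 2017)·Q(Feb 2017) = 558.36×2 + 2338.46×7 + 2946.54×1 + 269.64×2 = 1116.72 + 16369.22 + 2946.54 + 539.28 = 20971.76
ΣP(Jan 2017)·Q(Feb 2017) = 587.91×2 + 2601.66×7 + 2704.40×1 + 320.62×2 = 1175.82 + 18211.62 + 2704.4 + 641.24 = 22733.08
Index = 20971.76 / 22733.08 × 100 = 92.2522

92.25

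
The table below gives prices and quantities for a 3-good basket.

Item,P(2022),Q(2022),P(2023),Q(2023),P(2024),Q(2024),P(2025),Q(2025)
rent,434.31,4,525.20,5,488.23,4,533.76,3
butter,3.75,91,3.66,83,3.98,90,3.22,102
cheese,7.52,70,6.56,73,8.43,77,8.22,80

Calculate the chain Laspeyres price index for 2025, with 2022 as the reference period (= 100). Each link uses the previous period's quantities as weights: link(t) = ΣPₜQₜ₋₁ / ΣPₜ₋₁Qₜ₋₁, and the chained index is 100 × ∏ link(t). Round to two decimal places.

113.99

Link 2022→2023:
ΣP(2023)Q(2022) = 525.20×4 + 3.66×91 + 6.56×70 = 2100.8 + 333.06 + 459.2 = 2893.06
ΣP(2022)Q(2022) = 434.31×4 + 3.75×91 + 7.52×70 = 1737.24 + 341.25 + 526.4 = 2604.89
link = 2893.06/2604.89 = 1.110627
Link 2023→2024:
ΣP(2024)Q(2023) = 488.23×5 + 3.98×83 + 8.43×73 = 2441.15 + 330.34 + 615.39 = 3386.88
ΣP(2023)Q(2023) = 525.20×5 + 3.66×83 + 6.56×73 = 2626 + 303.78 + 478.88 = 3408.66
link = 3386.88/3408.66 = 0.993610
Link 2024→2025:
ΣP(2025)Q(2024) = 533.76×4 + 3.22×90 + 8.22×77 = 2135.04 + 289.8 + 632.94 = 3057.78
ΣP(2024)Q(2024) = 488.23×4 + 3.98×90 + 8.43×77 = 1952.92 + 358.2 + 649.11 = 2960.23
link = 3057.78/2960.23 = 1.032954
Chained index = 100 × 1.110627 × 0.993610 × 1.032954 = 113.9895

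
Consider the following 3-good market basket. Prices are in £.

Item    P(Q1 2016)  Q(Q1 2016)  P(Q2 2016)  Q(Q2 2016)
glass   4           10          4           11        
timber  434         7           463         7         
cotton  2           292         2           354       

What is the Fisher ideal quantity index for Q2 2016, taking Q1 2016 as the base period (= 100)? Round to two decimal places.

Laspeyres component (base-period weights):
ΣP(Q1 2016)Q(Q2 2016) = 4×11 + 434×7 + 2×354 = 44 + 3038 + 708 = 3790
ΣP(Q1 2016)Q(Q1 2016) = 4×10 + 434×7 + 2×292 = 40 + 3038 + 584 = 3662
L = 3790 / 3662 × 100 = 103.4954
Paasche component (current-period weights):
ΣP(Q2 2016)Q(Q2 2016) = 4×11 + 463×7 + 2×354 = 44 + 3241 + 708 = 3993
ΣP(Q2 2016)Q(Q1 2016) = 4×10 + 463×7 + 2×292 = 40 + 3241 + 584 = 3865
P = 3993 / 3865 × 100 = 103.3118
Fisher = √(L × P) = √(103.4954 × 103.3118) = 103.4035

103.40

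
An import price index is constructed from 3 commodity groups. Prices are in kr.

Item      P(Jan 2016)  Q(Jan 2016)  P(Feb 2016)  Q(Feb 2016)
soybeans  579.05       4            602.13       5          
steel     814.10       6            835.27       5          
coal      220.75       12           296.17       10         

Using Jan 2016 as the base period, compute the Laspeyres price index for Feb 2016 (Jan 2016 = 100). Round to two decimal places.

111.42

Laspeyres price index uses base-period quantities as weights.
ΣP(Feb 2016)·Q(Jan 2016) = 602.13×4 + 835.27×6 + 296.17×12 = 2408.52 + 5011.62 + 3554.04 = 10974.18
ΣP(Jan 2016)·Q(Jan 2016) = 579.05×4 + 814.10×6 + 220.75×12 = 2316.2 + 4884.6 + 2649 = 9849.8
Index = 10974.18 / 9849.8 × 100 = 111.4153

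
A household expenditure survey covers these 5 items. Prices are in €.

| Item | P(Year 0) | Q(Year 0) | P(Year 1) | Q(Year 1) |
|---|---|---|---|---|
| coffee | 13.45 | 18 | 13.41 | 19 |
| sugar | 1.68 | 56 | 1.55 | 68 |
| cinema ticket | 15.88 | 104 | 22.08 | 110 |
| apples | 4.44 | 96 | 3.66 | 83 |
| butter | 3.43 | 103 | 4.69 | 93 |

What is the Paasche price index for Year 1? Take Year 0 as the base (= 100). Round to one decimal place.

125.8

Paasche price index uses current-period quantities as weights.
ΣP(Year 1)·Q(Year 1) = 13.41×19 + 1.55×68 + 22.08×110 + 3.66×83 + 4.69×93 = 254.79 + 105.4 + 2428.8 + 303.78 + 436.17 = 3528.94
ΣP(Year 0)·Q(Year 1) = 13.45×19 + 1.68×68 + 15.88×110 + 4.44×83 + 3.43×93 = 255.55 + 114.24 + 1746.8 + 368.52 + 318.99 = 2804.1
Index = 3528.94 / 2804.1 × 100 = 125.8493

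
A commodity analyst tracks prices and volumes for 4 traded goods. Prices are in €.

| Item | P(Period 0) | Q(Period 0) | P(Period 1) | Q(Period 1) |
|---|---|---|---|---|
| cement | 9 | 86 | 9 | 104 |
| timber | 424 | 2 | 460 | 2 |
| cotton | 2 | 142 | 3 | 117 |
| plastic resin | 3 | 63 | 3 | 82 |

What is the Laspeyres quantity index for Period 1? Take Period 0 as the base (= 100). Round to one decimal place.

Laspeyres quantity index uses base-period prices as weights.
ΣP(Period 0)·Q(Period 1) = 9×104 + 424×2 + 2×117 + 3×82 = 936 + 848 + 234 + 246 = 2264
ΣP(Period 0)·Q(Period 0) = 9×86 + 424×2 + 2×142 + 3×63 = 774 + 848 + 284 + 189 = 2095
Index = 2264 / 2095 × 100 = 108.0668

108.1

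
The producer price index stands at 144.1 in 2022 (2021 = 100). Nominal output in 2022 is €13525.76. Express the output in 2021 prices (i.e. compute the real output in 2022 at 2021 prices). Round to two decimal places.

Real = Nominal ÷ (Index/100) = 13525.76 ÷ (144.1/100)
     = 13525.76 ÷ 1.441 = 9386.3706

9386.37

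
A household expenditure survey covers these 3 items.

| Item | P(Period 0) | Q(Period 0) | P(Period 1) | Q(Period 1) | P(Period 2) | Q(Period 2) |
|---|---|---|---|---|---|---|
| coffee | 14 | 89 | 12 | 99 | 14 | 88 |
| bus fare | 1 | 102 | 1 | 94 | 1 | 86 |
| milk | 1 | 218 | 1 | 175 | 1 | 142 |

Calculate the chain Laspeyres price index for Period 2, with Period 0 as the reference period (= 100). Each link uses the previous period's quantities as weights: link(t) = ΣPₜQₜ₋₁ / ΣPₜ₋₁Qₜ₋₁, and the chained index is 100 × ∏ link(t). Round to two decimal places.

100.68

Link Period 0→Period 1:
ΣP(Period 1)Q(Period 0) = 12×89 + 1×102 + 1×218 = 1068 + 102 + 218 = 1388
ΣP(Period 0)Q(Period 0) = 14×89 + 1×102 + 1×218 = 1246 + 102 + 218 = 1566
link = 1388/1566 = 0.886335
Link Period 1→Period 2:
ΣP(Period 2)Q(Period 1) = 14×99 + 1×94 + 1×175 = 1386 + 94 + 175 = 1655
ΣP(Period 1)Q(Period 1) = 12×99 + 1×94 + 1×175 = 1188 + 94 + 175 = 1457
link = 1655/1457 = 1.135896
Chained index = 100 × 0.886335 × 1.135896 = 100.6784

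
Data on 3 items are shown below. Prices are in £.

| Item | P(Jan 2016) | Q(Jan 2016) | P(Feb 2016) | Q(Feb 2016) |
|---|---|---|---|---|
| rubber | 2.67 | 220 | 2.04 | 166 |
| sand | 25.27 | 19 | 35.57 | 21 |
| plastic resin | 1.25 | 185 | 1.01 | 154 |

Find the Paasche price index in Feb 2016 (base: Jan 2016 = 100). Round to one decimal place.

Paasche price index uses current-period quantities as weights.
ΣP(Feb 2016)·Q(Feb 2016) = 2.04×166 + 35.57×21 + 1.01×154 = 338.64 + 746.97 + 155.54 = 1241.15
ΣP(Jan 2016)·Q(Feb 2016) = 2.67×166 + 25.27×21 + 1.25×154 = 443.22 + 530.67 + 192.5 = 1166.39
Index = 1241.15 / 1166.39 × 100 = 106.4095

106.4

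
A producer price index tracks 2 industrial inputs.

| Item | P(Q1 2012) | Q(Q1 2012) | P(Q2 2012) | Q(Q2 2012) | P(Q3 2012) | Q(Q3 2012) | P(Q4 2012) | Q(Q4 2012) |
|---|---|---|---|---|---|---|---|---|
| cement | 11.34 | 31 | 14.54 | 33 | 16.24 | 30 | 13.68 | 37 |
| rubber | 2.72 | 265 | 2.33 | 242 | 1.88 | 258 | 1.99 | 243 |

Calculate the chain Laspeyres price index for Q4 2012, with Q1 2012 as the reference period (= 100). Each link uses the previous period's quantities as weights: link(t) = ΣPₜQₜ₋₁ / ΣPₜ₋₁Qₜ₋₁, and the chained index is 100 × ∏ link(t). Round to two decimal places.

Link Q1 2012→Q2 2012:
ΣP(Q2 2012)Q(Q1 2012) = 14.54×31 + 2.33×265 = 450.74 + 617.45 = 1068.19
ΣP(Q1 2012)Q(Q1 2012) = 11.34×31 + 2.72×265 = 351.54 + 720.8 = 1072.34
link = 1068.19/1072.34 = 0.996130
Link Q2 2012→Q3 2012:
ΣP(Q3 2012)Q(Q2 2012) = 16.24×33 + 1.88×242 = 535.92 + 454.96 = 990.88
ΣP(Q2 2012)Q(Q2 2012) = 14.54×33 + 2.33×242 = 479.82 + 563.86 = 1043.68
link = 990.88/1043.68 = 0.949410
Link Q3 2012→Q4 2012:
ΣP(Q4 2012)Q(Q3 2012) = 13.68×30 + 1.99×258 = 410.4 + 513.42 = 923.82
ΣP(Q3 2012)Q(Q3 2012) = 16.24×30 + 1.88×258 = 487.2 + 485.04 = 972.24
link = 923.82/972.24 = 0.950197
Chained index = 100 × 0.996130 × 0.949410 × 0.950197 = 89.8636

89.86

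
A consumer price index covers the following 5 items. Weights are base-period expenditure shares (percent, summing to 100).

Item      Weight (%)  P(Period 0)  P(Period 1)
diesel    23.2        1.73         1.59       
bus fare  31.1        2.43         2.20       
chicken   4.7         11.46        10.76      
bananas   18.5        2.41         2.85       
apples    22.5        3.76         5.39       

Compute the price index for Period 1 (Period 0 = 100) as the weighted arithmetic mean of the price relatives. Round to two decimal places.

108.02

diesel: 23.2 × (1.59/1.73) = 23.2 × 0.919075 = 21.3225
bus fare: 31.1 × (2.20/2.43) = 31.1 × 0.905350 = 28.1564
chicken: 4.7 × (10.76/11.46) = 4.7 × 0.938918 = 4.4129
bananas: 18.5 × (2.85/2.41) = 18.5 × 1.182573 = 21.8776
apples: 22.5 × (5.39/3.76) = 22.5 × 1.433511 = 32.2540
Index = Σ wᵢ·(p₁ᵢ/p₀ᵢ) = 21.3225 + 28.1564 + 4.4129 + 21.8776 + 32.2540 = 108.0234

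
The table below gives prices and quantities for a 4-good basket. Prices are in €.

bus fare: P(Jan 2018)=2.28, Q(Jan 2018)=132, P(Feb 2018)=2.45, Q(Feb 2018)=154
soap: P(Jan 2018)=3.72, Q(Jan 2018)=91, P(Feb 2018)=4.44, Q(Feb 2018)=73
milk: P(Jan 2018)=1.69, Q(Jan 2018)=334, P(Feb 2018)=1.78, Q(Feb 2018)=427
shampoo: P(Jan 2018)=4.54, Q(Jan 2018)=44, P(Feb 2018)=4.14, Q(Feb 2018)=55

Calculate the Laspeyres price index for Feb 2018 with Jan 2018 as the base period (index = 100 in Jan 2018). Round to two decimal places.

Laspeyres price index uses base-period quantities as weights.
ΣP(Feb 2018)·Q(Jan 2018) = 2.45×132 + 4.44×91 + 1.78×334 + 4.14×44 = 323.4 + 404.04 + 594.52 + 182.16 = 1504.12
ΣP(Jan 2018)·Q(Jan 2018) = 2.28×132 + 3.72×91 + 1.69×334 + 4.54×44 = 300.96 + 338.52 + 564.46 + 199.76 = 1403.7
Index = 1504.12 / 1403.7 × 100 = 107.1540

107.15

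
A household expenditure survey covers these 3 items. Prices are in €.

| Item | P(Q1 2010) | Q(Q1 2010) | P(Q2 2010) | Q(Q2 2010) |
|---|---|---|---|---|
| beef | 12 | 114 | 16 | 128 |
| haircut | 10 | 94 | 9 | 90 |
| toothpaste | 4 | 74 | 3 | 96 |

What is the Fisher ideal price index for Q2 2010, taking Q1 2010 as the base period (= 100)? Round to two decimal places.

111.31

Laspeyres component (base-period weights):
ΣP(Q2 2010)Q(Q1 2010) = 16×114 + 9×94 + 3×74 = 1824 + 846 + 222 = 2892
ΣP(Q1 2010)Q(Q1 2010) = 12×114 + 10×94 + 4×74 = 1368 + 940 + 296 = 2604
L = 2892 / 2604 × 100 = 111.0599
Paasche component (current-period weights):
ΣP(Q2 2010)Q(Q2 2010) = 16×128 + 9×90 + 3×96 = 2048 + 810 + 288 = 3146
ΣP(Q1 2010)Q(Q2 2010) = 12×128 + 10×90 + 4×96 = 1536 + 900 + 384 = 2820
P = 3146 / 2820 × 100 = 111.5603
Fisher = √(L × P) = √(111.0599 × 111.5603) = 111.3098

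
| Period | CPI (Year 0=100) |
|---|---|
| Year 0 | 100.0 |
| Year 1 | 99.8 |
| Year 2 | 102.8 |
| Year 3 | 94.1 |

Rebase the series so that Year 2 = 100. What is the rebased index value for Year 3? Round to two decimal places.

91.54

Rebased(Year 3) = 94.1 / 102.8 × 100 = 91.5370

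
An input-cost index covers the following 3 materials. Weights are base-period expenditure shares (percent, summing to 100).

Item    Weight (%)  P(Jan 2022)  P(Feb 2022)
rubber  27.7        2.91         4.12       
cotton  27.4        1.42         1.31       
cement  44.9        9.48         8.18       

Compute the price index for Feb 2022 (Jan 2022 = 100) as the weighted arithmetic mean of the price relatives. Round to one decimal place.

103.2

rubber: 27.7 × (4.12/2.91) = 27.7 × 1.415808 = 39.2179
cotton: 27.4 × (1.31/1.42) = 27.4 × 0.922535 = 25.2775
cement: 44.9 × (8.18/9.48) = 44.9 × 0.862869 = 38.7428
Index = Σ wᵢ·(p₁ᵢ/p₀ᵢ) = 39.2179 + 25.2775 + 38.7428 = 103.2382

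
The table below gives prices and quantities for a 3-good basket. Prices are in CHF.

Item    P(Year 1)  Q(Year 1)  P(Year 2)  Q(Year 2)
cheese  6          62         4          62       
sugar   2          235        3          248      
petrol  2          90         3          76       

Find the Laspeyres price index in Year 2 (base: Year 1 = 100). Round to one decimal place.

119.7

Laspeyres price index uses base-period quantities as weights.
ΣP(Year 2)·Q(Year 1) = 4×62 + 3×235 + 3×90 = 248 + 705 + 270 = 1223
ΣP(Year 1)·Q(Year 1) = 6×62 + 2×235 + 2×90 = 372 + 470 + 180 = 1022
Index = 1223 / 1022 × 100 = 119.6673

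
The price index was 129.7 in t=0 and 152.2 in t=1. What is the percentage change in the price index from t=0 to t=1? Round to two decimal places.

17.35%

Change = (152.2 − 129.7) / 129.7 × 100
       = 22.5 / 129.7 × 100 = 17.3477%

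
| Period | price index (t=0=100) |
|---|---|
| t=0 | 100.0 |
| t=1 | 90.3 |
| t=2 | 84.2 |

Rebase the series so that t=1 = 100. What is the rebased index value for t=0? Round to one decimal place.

Rebased(t=0) = 100.0 / 90.3 × 100 = 110.7420

110.7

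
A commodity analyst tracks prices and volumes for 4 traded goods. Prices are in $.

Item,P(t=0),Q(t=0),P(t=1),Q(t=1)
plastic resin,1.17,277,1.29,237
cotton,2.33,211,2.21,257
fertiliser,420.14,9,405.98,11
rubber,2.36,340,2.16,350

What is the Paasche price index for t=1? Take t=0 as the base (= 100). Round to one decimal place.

Paasche price index uses current-period quantities as weights.
ΣP(t=1)·Q(t=1) = 1.29×237 + 2.21×257 + 405.98×11 + 2.16×350 = 305.73 + 567.97 + 4465.78 + 756 = 6095.48
ΣP(t=0)·Q(t=1) = 1.17×237 + 2.33×257 + 420.14×11 + 2.36×350 = 277.29 + 598.81 + 4621.54 + 826 = 6323.64
Index = 6095.48 / 6323.64 × 100 = 96.3920

96.4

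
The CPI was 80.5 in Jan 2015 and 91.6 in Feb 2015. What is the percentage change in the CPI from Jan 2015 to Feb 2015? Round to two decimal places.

Change = (91.6 − 80.5) / 80.5 × 100
       = 11.1 / 80.5 × 100 = 13.7888%

13.79%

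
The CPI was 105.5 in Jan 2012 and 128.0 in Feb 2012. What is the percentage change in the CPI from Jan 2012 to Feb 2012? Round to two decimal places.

Change = (128.0 − 105.5) / 105.5 × 100
       = 22.5 / 105.5 × 100 = 21.3270%

21.33%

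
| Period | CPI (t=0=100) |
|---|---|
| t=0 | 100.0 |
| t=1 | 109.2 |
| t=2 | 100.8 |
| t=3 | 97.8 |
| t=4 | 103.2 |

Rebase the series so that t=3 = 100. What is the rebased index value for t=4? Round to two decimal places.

Rebased(t=4) = 103.2 / 97.8 × 100 = 105.5215

105.52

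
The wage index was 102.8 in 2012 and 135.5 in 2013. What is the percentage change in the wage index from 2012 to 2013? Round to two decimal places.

Change = (135.5 − 102.8) / 102.8 × 100
       = 32.7 / 102.8 × 100 = 31.8093%

31.81%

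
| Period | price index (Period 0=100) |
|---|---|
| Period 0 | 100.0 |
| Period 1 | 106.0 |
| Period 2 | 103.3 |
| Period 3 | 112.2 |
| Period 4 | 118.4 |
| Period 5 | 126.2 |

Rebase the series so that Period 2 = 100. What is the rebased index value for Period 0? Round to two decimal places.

Rebased(Period 0) = 100.0 / 103.3 × 100 = 96.8054

96.81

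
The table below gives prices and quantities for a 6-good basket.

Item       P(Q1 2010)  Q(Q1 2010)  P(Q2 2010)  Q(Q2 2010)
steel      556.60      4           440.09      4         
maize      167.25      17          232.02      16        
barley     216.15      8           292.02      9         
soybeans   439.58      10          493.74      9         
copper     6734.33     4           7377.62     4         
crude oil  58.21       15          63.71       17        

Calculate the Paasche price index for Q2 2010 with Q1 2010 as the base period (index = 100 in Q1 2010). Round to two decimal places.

Paasche price index uses current-period quantities as weights.
ΣP(Q2 2010)·Q(Q2 2010) = 440.09×4 + 232.02×16 + 292.02×9 + 493.74×9 + 7377.62×4 + 63.71×17 = 1760.36 + 3712.32 + 2628.18 + 4443.66 + 29510.48 + 1083.07 = 43138.07
ΣP(Q1 2010)·Q(Q2 2010) = 556.60×4 + 167.25×16 + 216.15×9 + 439.58×9 + 6734.33×4 + 58.21×17 = 2226.4 + 2676 + 1945.35 + 3956.22 + 26937.32 + 989.57 = 38730.86
Index = 43138.07 / 38730.86 × 100 = 111.3791

111.38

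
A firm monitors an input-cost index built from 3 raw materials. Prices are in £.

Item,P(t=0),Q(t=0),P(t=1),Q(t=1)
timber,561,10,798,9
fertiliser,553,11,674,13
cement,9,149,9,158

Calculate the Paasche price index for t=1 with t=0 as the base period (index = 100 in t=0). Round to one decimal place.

Paasche price index uses current-period quantities as weights.
ΣP(t=1)·Q(t=1) = 798×9 + 674×13 + 9×158 = 7182 + 8762 + 1422 = 17366
ΣP(t=0)·Q(t=1) = 561×9 + 553×13 + 9×158 = 5049 + 7189 + 1422 = 13660
Index = 17366 / 13660 × 100 = 127.1303

127.1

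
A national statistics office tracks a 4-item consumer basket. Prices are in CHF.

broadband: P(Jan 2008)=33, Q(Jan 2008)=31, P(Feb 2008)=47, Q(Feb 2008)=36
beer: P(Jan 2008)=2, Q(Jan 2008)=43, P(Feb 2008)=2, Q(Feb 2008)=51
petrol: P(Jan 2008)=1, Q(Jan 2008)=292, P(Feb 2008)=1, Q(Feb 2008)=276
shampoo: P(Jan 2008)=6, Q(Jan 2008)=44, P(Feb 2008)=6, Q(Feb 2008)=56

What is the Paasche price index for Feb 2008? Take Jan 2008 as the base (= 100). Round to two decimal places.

126.50

Paasche price index uses current-period quantities as weights.
ΣP(Feb 2008)·Q(Feb 2008) = 47×36 + 2×51 + 1×276 + 6×56 = 1692 + 102 + 276 + 336 = 2406
ΣP(Jan 2008)·Q(Feb 2008) = 33×36 + 2×51 + 1×276 + 6×56 = 1188 + 102 + 276 + 336 = 1902
Index = 2406 / 1902 × 100 = 126.4984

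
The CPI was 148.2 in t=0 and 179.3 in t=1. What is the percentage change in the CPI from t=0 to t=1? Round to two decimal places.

20.99%

Change = (179.3 − 148.2) / 148.2 × 100
       = 31.1 / 148.2 × 100 = 20.9852%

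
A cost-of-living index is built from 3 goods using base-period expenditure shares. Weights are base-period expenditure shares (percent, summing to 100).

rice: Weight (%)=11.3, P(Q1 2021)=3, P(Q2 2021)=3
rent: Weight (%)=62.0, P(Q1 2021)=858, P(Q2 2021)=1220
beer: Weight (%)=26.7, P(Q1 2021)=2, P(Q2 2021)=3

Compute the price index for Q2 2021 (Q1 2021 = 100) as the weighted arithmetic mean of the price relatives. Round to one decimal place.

139.5

rice: 11.3 × (3/3) = 11.3 × 1.000000 = 11.3000
rent: 62.0 × (1220/858) = 62.0 × 1.421911 = 88.1585
beer: 26.7 × (3/2) = 26.7 × 1.500000 = 40.0500
Index = Σ wᵢ·(p₁ᵢ/p₀ᵢ) = 11.3000 + 88.1585 + 40.0500 = 139.5085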